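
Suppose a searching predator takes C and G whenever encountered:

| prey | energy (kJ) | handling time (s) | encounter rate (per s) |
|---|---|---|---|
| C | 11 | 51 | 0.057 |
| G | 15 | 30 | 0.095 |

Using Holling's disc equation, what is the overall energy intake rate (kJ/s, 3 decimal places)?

Energy encountered per unit search time: 0.057×11 + 0.095×15 = 2.052 kJ/s.
Handling time per unit search time: 0.057×51 + 0.095×30 = 5.757.
Rate = 2.052/(1 + 5.757) = 0.3037 kJ/s.

0.304 kJ/s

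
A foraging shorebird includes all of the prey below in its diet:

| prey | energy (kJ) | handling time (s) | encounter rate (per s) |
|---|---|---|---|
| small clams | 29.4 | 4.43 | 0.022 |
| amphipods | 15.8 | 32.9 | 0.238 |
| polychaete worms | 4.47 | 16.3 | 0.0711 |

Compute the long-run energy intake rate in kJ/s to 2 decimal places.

R = (0.022×29.4 + 0.238×15.8 + 0.0711×4.47) / (1 + 0.022×4.43 + 0.238×32.9 + 0.0711×16.3) = 4.725/10.09 = 0.4684 kJ/s.

0.47 kJ/s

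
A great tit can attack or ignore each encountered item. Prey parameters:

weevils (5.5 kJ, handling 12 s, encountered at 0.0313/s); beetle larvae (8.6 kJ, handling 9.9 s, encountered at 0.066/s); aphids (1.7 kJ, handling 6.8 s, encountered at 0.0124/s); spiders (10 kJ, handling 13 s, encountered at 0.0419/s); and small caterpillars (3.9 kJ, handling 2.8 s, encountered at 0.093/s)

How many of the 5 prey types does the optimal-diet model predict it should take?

3

E/h in descending order: small caterpillars 1.39, beetle larvae 0.869, spiders 0.769, weevils 0.458, aphids 0.25 kJ/s. The optimal diet is the largest prefix of this list for which every included type satisfies E_i/h_i > R on the types above it.
Rate on top 1: 0.2878. beetle larvae: 0.869 > 0.2878 → include.
Rate on top 2: 0.4861. spiders: 0.769 > 0.4861 → include.
Rate on top 3: 0.5488. weevils: 0.458 < 0.5488 → exclude; stop.
Optimal diet: small caterpillars, beetle larvae, spiders — 3 of 5 types.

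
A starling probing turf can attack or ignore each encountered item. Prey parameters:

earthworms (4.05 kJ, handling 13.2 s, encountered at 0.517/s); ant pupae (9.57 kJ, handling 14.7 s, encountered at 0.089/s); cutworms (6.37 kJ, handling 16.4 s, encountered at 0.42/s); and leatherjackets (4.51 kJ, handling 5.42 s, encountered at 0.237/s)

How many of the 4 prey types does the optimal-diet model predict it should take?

2

E/h in descending order: leatherjackets 0.832, ant pupae 0.651, cutworms 0.388, earthworms 0.307 kJ/s. The optimal diet is the largest prefix of this list for which every included type satisfies E_i/h_i > R on the types above it.
Rate on top 1: 0.4679. ant pupae: 0.651 > 0.4679 → include.
Rate on top 2: 0.5346. cutworms: 0.388 < 0.5346 → exclude; stop.
Optimal diet: leatherjackets, ant pupae — 2 of 4 types.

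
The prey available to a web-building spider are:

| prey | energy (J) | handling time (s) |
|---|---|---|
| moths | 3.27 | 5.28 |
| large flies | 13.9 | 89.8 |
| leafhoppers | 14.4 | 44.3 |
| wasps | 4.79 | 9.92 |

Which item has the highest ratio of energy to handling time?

Profitability E/h (J/s): moths = 3.27/5.28 = 0.619, large flies = 13.9/89.8 = 0.155, leafhoppers = 14.4/44.3 = 0.325, wasps = 4.79/9.92 = 0.483.
Ranked: moths > wasps > leafhoppers > large flies.

moths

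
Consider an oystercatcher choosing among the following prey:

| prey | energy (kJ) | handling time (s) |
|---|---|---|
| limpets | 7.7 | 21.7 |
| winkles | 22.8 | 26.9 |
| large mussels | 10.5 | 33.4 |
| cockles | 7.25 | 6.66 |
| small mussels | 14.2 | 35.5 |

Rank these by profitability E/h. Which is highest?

cockles

Profitability E/h (kJ/s): limpets = 7.7/21.7 = 0.355, winkles = 22.8/26.9 = 0.848, large mussels = 10.5/33.4 = 0.314, cockles = 7.25/6.66 = 1.09, small mussels = 14.2/35.5 = 0.4.
Ranked: cockles > winkles > small mussels > limpets > large mussels.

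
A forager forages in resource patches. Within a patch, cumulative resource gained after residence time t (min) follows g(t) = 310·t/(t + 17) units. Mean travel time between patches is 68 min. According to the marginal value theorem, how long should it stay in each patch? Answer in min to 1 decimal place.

34.0 min

Maximise g(t)/(T+t): set derivative to zero → g'(t)(T+t) = g(t).
g'(t) = 310·17/(t + 17)². Setting 310·17/(t+17)² = 310t/[(t+17)(68+t)] gives 17(68+t) = t(t+17), so t² = 17×68 = 1156.
t* = √1156 = 34 min.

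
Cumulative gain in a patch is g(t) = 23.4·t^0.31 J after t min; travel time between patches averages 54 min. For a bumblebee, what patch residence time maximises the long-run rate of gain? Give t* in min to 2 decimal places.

24.26 min

Maximise g(t)/(T+t): set derivative to zero → g'(t)(T+t) = g(t).
g'(t) = 0.31·23.4·t^-0.69. Setting 0.31·23.4·t^-0.69 = 23.4·t^0.31/(54+t) gives 0.31(54+t) = t, so 0.69·t = 0.31×54.
t* = 0.31×54/0.69 = 24.26 min.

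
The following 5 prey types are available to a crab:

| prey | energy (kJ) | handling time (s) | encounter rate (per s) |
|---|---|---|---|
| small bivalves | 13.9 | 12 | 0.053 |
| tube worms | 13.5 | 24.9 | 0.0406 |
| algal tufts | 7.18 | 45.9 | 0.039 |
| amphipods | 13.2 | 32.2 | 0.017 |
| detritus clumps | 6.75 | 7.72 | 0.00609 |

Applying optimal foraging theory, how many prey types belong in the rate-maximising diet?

E/h in descending order: small bivalves 1.16, detritus clumps 0.874, tube worms 0.542, amphipods 0.41, algal tufts 0.156 kJ/s. The optimal diet is the largest prefix of this list for which every included type satisfies E_i/h_i > R on the types above it.
Rate on top 1: 0.4503. detritus clumps: 0.874 > 0.4503 → include.
Rate on top 2: 0.4622. tube worms: 0.542 > 0.4622 → include.
Rate on top 3: 0.4922. amphipods: 0.41 < 0.4922 → exclude; stop.
Optimal diet: small bivalves, detritus clumps, tube worms — 3 of 5 types.

3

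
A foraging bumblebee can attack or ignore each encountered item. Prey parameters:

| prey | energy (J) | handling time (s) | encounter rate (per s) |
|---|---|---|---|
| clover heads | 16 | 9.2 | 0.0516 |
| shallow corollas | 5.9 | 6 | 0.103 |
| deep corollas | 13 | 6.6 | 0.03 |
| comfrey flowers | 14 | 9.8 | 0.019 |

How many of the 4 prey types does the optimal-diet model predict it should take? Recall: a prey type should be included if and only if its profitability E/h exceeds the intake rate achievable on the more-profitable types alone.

4

Rank by E/h (J/s): deep corollas 1.97, clover heads 1.74, comfrey flowers 1.43, shallow corollas 0.983. Include each in turn until the next type's E/h falls below the running intake rate.
Rate on top 1: 0.3255. clover heads: 1.74 > 0.3255 → include.
Rate on top 2: 0.7267. comfrey flowers: 1.43 > 0.7267 → include.
Rate on top 3: 0.797. shallow corollas: 0.983 > 0.797 → include.
Optimal diet: deep corollas, clover heads, comfrey flowers, shallow corollas — 4 of 4 types.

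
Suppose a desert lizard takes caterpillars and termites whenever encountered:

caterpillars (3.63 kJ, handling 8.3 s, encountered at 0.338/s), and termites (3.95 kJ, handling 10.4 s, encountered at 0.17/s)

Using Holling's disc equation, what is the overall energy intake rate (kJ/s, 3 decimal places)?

R = Σλ_iE_i / (1 + Σλ_ih_i)
Numerator: 0.338×3.63 + 0.17×3.95 = 1.898
Denominator: 1 + 0.338×8.3 + 0.17×10.4 = 5.573
R = 1.898/5.573 = 0.3406 kJ/s

0.341 kJ/s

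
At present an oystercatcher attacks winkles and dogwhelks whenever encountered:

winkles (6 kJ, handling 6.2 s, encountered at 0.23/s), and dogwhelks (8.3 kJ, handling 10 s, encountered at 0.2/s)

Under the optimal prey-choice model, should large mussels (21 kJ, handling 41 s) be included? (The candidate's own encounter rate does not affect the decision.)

No

Current rate: (0.23×6 + 0.2×8.3)/(1 + 0.23×6.2 + 0.2×10) = 0.6869 kJ/s.
Profitability of large mussels: 21/41 = 0.5122 kJ/s.
Since 0.5122 < R, time spent handling large mussels is better spent searching.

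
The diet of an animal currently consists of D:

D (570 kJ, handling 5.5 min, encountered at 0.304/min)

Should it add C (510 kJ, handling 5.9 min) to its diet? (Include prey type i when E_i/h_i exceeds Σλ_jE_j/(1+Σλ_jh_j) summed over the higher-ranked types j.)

Yes

Intake rate on the current diet: R = (0.304×570) / (1 + 0.304×5.5) = 173.3/2.672 = 64.85 kJ/min.
Profitability of C: 510/5.9 = 86.44 kJ/min.
Since 86.44 > R, including C increases the long-run rate.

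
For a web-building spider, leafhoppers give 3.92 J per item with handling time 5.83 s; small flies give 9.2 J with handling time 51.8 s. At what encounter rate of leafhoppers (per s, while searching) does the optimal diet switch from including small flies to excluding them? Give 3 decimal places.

The zero-one rule: include small flies iff E₂/h₂ > λE₁/(1+λh₁). Equality gives the switch point.
λE₁h₂ = E₂ + λE₂h₁ ⇒ λ = E₂/(E₁h₂ − E₂h₁) = 9.2/(203.1 − 53.64) = 0.06157 per s.

0.062 per s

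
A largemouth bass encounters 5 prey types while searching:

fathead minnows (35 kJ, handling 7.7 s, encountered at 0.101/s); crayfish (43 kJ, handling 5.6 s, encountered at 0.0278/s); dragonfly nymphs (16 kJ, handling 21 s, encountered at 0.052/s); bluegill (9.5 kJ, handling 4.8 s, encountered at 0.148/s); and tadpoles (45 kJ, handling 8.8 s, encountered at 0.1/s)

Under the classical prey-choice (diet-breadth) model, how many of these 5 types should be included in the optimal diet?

Rank by E/h (kJ/s): crayfish 7.68, tadpoles 5.11, fathead minnows 4.55, bluegill 1.98, dragonfly nymphs 0.762. Include each in turn until the next type's E/h falls below the running intake rate.
Rate on top 1: 1.034. tadpoles: 5.11 > 1.034 → include.
Rate on top 2: 2.798. fathead minnows: 4.55 > 2.798 → include.
Rate on top 3: 3.281. bluegill: 1.98 < 3.281 → exclude; stop.
Optimal diet: crayfish, tadpoles, fathead minnows — 3 of 5 types.

3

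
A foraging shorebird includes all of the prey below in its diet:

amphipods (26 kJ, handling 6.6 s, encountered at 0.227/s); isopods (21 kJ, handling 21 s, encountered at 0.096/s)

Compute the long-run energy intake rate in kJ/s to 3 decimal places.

1.754 kJ/s

Energy encountered per unit search time: 0.227×26 + 0.096×21 = 7.918 kJ/s.
Handling time per unit search time: 0.227×6.6 + 0.096×21 = 3.514.
Rate = 7.918/(1 + 3.514) = 1.754 kJ/s.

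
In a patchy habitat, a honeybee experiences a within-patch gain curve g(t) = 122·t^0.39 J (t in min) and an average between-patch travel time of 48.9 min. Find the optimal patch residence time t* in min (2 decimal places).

31.26 min

By the marginal value theorem, leave when the instantaneous gain rate g'(t) equals the habitat-wide average g(t)/(T + t).
g'(t) = 0.39·122·t^-0.61. Setting 0.39·122·t^-0.61 = 122·t^0.39/(48.9+t) gives 0.39(48.9+t) = t, so 0.61·t = 0.39×48.9.
t* = 0.39×48.9/0.61 = 31.26 min.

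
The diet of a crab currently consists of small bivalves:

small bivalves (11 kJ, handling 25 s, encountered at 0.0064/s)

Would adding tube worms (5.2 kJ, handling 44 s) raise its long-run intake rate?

On small bivalves alone, R = ΣλE/(1+Σλh) = 0.0704/1.16 = 0.06069 kJ/s.
tube worms: E/h = 5.2/44 = 0.1182 kJ/s.
0.1182 > 0.06069, so adding tube worms raises the average — include it.

Yes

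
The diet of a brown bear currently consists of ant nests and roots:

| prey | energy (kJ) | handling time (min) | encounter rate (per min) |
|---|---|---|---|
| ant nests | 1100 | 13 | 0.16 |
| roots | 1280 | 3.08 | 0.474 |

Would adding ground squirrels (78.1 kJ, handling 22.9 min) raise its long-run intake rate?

No

On ant nests and roots alone, R = ΣλE/(1+Σλh) = 782.7/4.54 = 172.4 kJ/min.
ground squirrels: E/h = 78.1/22.9 = 3.41 kJ/min.
Since 3.41 < R, time spent handling ground squirrels is better spent searching.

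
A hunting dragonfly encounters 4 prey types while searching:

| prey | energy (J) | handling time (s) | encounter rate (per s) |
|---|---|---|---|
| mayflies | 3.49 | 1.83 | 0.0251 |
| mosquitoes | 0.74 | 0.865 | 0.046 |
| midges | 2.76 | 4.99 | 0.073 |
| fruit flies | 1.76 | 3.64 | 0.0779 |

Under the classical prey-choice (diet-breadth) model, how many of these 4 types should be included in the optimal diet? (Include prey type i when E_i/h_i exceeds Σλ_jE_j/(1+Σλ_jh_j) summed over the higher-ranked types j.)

4

Rank by E/h (J/s): mayflies 1.91, mosquitoes 0.855, midges 0.553, fruit flies 0.484. Include each in turn until the next type's E/h falls below the running intake rate.
Rate on top 1: 0.08375. mosquitoes: 0.855 > 0.08375 → include.
Rate on top 2: 0.112. midges: 0.553 > 0.112 → include.
Rate on top 3: 0.2228. fruit flies: 0.484 > 0.2228 → include.
Optimal diet: mayflies, mosquitoes, midges, fruit flies — 4 of 4 types.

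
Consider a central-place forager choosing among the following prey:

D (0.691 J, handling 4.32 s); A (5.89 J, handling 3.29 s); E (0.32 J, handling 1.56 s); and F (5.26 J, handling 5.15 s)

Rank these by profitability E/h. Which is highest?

In descending order of E/h:
A: 5.89/3.29 = 1.79 J/s
F: 5.26/5.15 = 1.02 J/s
E: 0.32/1.56 = 0.205 J/s
D: 0.691/4.32 = 0.16 J/s

A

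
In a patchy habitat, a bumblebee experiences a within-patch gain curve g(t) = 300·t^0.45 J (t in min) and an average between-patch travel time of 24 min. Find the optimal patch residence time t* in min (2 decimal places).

Maximise g(t)/(T+t): set derivative to zero → g'(t)(T+t) = g(t).
g'(t) = 0.45·300·t^-0.55. Setting 0.45·300·t^-0.55 = 300·t^0.45/(24+t) gives 0.45(24+t) = t, so 0.55·t = 0.45×24.
t* = 0.45×24/0.55 = 19.64 min.

19.64 min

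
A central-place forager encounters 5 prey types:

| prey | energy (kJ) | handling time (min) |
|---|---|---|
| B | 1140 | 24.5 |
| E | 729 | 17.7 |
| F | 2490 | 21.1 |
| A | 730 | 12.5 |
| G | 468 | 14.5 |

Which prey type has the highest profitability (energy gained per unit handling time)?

Profitability E/h (kJ/min): B = 1140/24.5 = 46.5, E = 729/17.7 = 41.2, F = 2490/21.1 = 118, A = 730/12.5 = 58.4, G = 468/14.5 = 32.3.
Ranked: F > A > B > E > G.

F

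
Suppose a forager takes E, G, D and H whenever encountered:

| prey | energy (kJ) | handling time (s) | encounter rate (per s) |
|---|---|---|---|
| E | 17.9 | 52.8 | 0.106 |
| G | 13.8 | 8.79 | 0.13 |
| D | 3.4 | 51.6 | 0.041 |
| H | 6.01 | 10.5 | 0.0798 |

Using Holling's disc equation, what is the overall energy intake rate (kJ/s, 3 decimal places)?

0.403 kJ/s

R = (0.106×17.9 + 0.13×13.8 + 0.041×3.4 + 0.0798×6.01) / (1 + 0.106×52.8 + 0.13×8.79 + 0.041×51.6 + 0.0798×10.5) = 4.31/10.69 = 0.4031 kJ/s.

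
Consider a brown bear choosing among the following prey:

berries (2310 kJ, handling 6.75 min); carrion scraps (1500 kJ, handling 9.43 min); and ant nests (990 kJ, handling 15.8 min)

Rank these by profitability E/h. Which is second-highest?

In descending order of E/h:
berries: 2310/6.75 = 342 kJ/min
carrion scraps: 1500/9.43 = 159 kJ/min
ant nests: 990/15.8 = 62.7 kJ/min

carrion scraps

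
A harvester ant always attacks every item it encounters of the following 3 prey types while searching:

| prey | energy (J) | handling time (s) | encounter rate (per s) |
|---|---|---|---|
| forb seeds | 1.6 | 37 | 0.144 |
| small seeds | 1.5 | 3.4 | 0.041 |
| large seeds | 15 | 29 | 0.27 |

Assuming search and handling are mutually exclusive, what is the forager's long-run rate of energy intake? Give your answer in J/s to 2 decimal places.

R = (0.144×1.6 + 0.041×1.5 + 0.27×15) / (1 + 0.144×37 + 0.041×3.4 + 0.27×29) = 4.342/14.3 = 0.3037 J/s.

0.30 J/s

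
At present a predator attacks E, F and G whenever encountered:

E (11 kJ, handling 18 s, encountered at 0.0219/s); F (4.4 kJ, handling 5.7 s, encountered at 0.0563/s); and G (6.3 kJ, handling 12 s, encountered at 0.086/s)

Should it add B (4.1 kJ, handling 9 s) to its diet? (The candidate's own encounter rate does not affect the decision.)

Current rate: (0.0219×11 + 0.0563×4.4 + 0.086×6.3)/(1 + 0.0219×18 + 0.0563×5.7 + 0.086×12) = 0.3751 kJ/s.
B: E/h = 4.1/9 = 0.4556 kJ/s.
0.4556 > 0.3751, so adding B raises the average — include it.

Yes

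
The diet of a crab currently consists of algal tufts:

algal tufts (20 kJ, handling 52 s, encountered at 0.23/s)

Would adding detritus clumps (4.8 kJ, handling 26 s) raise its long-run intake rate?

No

On algal tufts alone, R = ΣλE/(1+Σλh) = 4.6/12.96 = 0.3549 kJ/s.
Profitability of detritus clumps: 4.8/26 = 0.1846 kJ/s.
Since 0.1846 < R, time spent handling detritus clumps is better spent searching.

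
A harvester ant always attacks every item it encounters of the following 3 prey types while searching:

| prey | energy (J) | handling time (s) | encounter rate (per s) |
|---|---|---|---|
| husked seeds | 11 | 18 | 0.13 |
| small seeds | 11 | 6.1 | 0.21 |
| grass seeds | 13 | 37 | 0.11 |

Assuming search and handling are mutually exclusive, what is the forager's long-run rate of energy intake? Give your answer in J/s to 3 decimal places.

0.595 J/s

R = Σλ_iE_i / (1 + Σλ_ih_i)
Numerator: 0.13×11 + 0.21×11 + 0.11×13 = 5.17
Denominator: 1 + 0.13×18 + 0.21×6.1 + 0.11×37 = 8.691
R = 5.17/8.691 = 0.5949 J/s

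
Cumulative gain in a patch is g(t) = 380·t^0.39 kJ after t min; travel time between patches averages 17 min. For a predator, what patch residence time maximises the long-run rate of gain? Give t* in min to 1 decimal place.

10.9 min

By the marginal value theorem, leave when the instantaneous gain rate g'(t) equals the habitat-wide average g(t)/(T + t).
g'(t) = 0.39·380·t^-0.61. Setting 0.39·380·t^-0.61 = 380·t^0.39/(17+t) gives 0.39(17+t) = t, so 0.61·t = 0.39×17.
t* = 0.39×17/0.61 = 10.87 min.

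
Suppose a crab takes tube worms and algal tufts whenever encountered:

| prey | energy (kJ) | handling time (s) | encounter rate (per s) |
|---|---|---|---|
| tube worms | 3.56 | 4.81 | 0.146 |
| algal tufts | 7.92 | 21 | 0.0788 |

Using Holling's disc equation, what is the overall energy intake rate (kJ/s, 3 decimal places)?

0.341 kJ/s

R = (0.146×3.56 + 0.0788×7.92) / (1 + 0.146×4.81 + 0.0788×21) = 1.144/3.357 = 0.3407 kJ/s.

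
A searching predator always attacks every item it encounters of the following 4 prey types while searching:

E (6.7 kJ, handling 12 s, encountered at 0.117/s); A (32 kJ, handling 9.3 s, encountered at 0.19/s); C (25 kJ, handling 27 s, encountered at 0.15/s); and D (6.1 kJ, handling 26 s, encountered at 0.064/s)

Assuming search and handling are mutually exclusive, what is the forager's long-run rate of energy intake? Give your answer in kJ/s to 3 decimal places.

1.113 kJ/s

R = (0.117×6.7 + 0.19×32 + 0.15×25 + 0.064×6.1) / (1 + 0.117×12 + 0.19×9.3 + 0.15×27 + 0.064×26) = 11/9.885 = 1.113 kJ/s.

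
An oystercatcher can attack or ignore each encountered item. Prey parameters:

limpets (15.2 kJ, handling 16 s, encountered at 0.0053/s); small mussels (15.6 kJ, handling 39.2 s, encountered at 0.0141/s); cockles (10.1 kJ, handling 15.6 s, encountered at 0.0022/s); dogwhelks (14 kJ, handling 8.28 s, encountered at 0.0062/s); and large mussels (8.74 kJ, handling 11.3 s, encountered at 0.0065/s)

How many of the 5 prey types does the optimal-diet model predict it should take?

E/h in descending order: dogwhelks 1.69, limpets 0.95, large mussels 0.773, cockles 0.647, small mussels 0.398 kJ/s. The optimal diet is the largest prefix of this list for which every included type satisfies E_i/h_i > R on the types above it.
Rate on top 1: 0.08256. limpets: 0.95 > 0.08256 → include.
Rate on top 2: 0.1473. large mussels: 0.773 > 0.1473 → include.
Rate on top 3: 0.1853. cockles: 0.647 > 0.1853 → include.
Rate on top 4: 0.1981. small mussels: 0.398 > 0.1981 → include.
Optimal diet: dogwhelks, limpets, large mussels, cockles, small mussels — 5 of 5 types.

5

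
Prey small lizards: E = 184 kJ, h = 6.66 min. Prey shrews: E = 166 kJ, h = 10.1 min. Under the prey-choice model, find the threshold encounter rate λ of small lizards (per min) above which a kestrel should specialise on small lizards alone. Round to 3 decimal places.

At the threshold, the rate on small lizards alone equals the profitability of shrews: λ·184/(1 + λ·6.66) = 166/10.1 = 16.44.
Rearranging, λ(184 − 16.44×6.66) = 16.44, so λ = 16.44/74.54 = 0.2205 per min.

0.220 per min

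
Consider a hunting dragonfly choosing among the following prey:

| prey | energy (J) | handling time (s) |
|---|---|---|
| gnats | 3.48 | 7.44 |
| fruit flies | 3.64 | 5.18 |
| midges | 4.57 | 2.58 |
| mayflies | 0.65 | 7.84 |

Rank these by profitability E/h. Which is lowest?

mayflies

Profitability E/h (J/s): gnats = 3.48/7.44 = 0.468, fruit flies = 3.64/5.18 = 0.703, midges = 4.57/2.58 = 1.77, mayflies = 0.65/7.84 = 0.0829.
Ranked: midges > fruit flies > gnats > mayflies.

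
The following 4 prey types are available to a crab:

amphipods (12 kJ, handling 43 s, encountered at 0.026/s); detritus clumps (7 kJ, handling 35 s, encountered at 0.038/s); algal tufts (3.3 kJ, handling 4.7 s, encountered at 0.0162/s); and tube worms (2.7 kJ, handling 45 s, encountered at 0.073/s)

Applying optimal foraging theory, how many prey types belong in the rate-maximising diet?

Rank by E/h (kJ/s): algal tufts 0.702, amphipods 0.279, detritus clumps 0.2, tube worms 0.06. Include each in turn until the next type's E/h falls below the running intake rate.
Rate on top 1: 0.04968. amphipods: 0.279 > 0.04968 → include.
Rate on top 2: 0.1666. detritus clumps: 0.2 > 0.1666 → include.
Rate on top 3: 0.1792. tube worms: 0.06 < 0.1792 → exclude; stop.
Optimal diet: algal tufts, amphipods, detritus clumps — 3 of 4 types.

3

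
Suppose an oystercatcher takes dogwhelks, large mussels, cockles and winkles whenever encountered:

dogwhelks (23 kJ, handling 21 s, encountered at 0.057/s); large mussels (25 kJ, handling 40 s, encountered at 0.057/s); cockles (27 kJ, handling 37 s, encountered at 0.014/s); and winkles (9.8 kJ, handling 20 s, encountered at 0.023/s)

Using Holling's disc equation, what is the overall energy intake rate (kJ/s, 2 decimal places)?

R = (0.057×23 + 0.057×25 + 0.014×27 + 0.023×9.8) / (1 + 0.057×21 + 0.057×40 + 0.014×37 + 0.023×20) = 3.339/5.455 = 0.6122 kJ/s.

0.61 kJ/s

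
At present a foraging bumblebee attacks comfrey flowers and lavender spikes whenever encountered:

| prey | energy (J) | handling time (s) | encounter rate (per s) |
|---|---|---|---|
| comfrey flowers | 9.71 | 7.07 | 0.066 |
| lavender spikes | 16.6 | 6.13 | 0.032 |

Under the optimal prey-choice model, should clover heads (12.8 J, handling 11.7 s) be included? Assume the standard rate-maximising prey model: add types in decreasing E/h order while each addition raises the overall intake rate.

Current rate: (0.066×9.71 + 0.032×16.6)/(1 + 0.066×7.07 + 0.032×6.13) = 0.7049 J/s.
clover heads: E/h = 12.8/11.7 = 1.094 J/s.
1.094 > 0.7049, so adding clover heads raises the average — include it.

Yes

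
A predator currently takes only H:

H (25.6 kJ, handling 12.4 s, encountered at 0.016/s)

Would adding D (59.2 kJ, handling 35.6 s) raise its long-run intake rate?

Intake rate on the current diet: R = (0.016×25.6) / (1 + 0.016×12.4) = 0.4096/1.198 = 0.3418 kJ/s.
Profitability of D: 59.2/35.6 = 1.663 kJ/s.
Since 1.663 > R, including D increases the long-run rate.

Yes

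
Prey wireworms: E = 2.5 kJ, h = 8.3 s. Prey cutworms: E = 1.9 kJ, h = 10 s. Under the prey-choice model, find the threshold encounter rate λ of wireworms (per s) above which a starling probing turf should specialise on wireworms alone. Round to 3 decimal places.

0.206 per s

The zero-one rule: include cutworms iff E₂/h₂ > λE₁/(1+λh₁). Equality gives the switch point.
λE₁h₂ = E₂ + λE₂h₁ ⇒ λ = E₂/(E₁h₂ − E₂h₁) = 1.9/(25 − 15.77) = 0.2059 per s.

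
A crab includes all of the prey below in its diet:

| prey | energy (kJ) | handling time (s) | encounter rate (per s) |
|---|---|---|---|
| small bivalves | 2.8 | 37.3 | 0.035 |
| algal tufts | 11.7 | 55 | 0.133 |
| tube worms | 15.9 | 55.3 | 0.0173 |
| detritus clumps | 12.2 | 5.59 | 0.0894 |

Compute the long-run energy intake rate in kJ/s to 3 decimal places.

0.273 kJ/s

R = Σλ_iE_i / (1 + Σλ_ih_i)
Numerator: 0.035×2.8 + 0.133×11.7 + 0.0173×15.9 + 0.0894×12.2 = 3.02
Denominator: 1 + 0.035×37.3 + 0.133×55 + 0.0173×55.3 + 0.0894×5.59 = 11.08
R = 3.02/11.08 = 0.2726 kJ/s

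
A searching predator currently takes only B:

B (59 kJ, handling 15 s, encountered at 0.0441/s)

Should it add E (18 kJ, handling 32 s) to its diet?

No

On B alone, R = ΣλE/(1+Σλh) = 2.602/1.661 = 1.566 kJ/s.
E: E/h = 18/32 = 0.5625 kJ/s.
Since 0.5625 < R, time spent handling E is better spent searching.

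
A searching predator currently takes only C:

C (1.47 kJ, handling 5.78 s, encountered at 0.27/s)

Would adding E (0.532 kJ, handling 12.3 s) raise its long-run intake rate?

No

Intake rate on the current diet: R = (0.27×1.47) / (1 + 0.27×5.78) = 0.3969/2.561 = 0.155 kJ/s.
E: E/h = 0.532/12.3 = 0.04325 kJ/s.
Since 0.04325 < R, time spent handling E is better spent searching.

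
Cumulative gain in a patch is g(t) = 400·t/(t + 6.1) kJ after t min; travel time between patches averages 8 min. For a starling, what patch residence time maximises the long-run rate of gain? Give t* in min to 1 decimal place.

Optimal t* satisfies g'(t*) = g(t*)/(T + t*).
g'(t) = 400·6.1/(t + 6.1)². Setting 400·6.1/(t+6.1)² = 400t/[(t+6.1)(8+t)] gives 6.1(8+t) = t(t+6.1), so t² = 6.1×8 = 48.8.
t* = √48.8 = 6.986 min.

7.0 min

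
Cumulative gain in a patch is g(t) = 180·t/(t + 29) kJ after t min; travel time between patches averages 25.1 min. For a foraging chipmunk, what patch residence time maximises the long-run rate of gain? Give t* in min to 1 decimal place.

By the marginal value theorem, leave when the instantaneous gain rate g'(t) equals the habitat-wide average g(t)/(T + t).
g'(t) = 180·29/(t + 29)². Setting 180·29/(t+29)² = 180t/[(t+29)(25.1+t)] gives 29(25.1+t) = t(t+29), so t² = 29×25.1 = 727.9.
t* = √727.9 = 26.98 min.

27.0 min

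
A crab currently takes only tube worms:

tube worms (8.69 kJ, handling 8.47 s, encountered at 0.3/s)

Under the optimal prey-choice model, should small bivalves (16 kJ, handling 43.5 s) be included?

No

Intake rate on the current diet: R = (0.3×8.69) / (1 + 0.3×8.47) = 2.607/3.541 = 0.7362 kJ/s.
Profitability of small bivalves: 16/43.5 = 0.3678 kJ/s.
Since 0.3678 < R, time spent handling small bivalves is better spent searching.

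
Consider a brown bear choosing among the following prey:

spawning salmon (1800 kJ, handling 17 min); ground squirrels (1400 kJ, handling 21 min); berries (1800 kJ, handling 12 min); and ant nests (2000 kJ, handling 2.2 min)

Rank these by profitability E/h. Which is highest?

Profitability E/h (kJ/min): spawning salmon = 1800/17 = 106, ground squirrels = 1400/21 = 66.7, berries = 1800/12 = 150, ant nests = 2000/2.2 = 909.
Ranked: ant nests > berries > spawning salmon > ground squirrels.

ant nests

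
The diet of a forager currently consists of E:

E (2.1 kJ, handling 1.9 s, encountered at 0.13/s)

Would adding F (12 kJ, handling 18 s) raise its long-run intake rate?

Yes

On E alone, R = ΣλE/(1+Σλh) = 0.273/1.247 = 0.2189 kJ/s.
Profitability of F: 12/18 = 0.6667 kJ/s.
Since 0.6667 > R, including F increases the long-run rate.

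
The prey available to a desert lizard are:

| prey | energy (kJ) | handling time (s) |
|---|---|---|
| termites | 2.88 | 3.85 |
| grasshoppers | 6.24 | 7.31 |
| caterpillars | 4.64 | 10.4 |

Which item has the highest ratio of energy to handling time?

In descending order of E/h:
grasshoppers: 6.24/7.31 = 0.854 kJ/s
termites: 2.88/3.85 = 0.748 kJ/s
caterpillars: 4.64/10.4 = 0.446 kJ/s

grasshoppers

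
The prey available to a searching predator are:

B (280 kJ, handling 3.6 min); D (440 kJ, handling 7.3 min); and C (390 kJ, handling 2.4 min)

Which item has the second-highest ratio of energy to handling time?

B

In descending order of E/h:
C: 390/2.4 = 162 kJ/min
B: 280/3.6 = 77.8 kJ/min
D: 440/7.3 = 60.3 kJ/min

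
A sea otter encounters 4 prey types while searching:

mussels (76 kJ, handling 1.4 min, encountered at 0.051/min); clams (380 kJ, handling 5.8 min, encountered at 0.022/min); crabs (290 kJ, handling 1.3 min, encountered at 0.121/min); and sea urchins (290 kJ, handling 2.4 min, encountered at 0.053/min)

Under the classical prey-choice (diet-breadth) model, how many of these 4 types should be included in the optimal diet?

4

E/h in descending order: crabs 223, sea urchins 121, clams 65.5, mussels 54.3 kJ/min. The optimal diet is the largest prefix of this list for which every included type satisfies E_i/h_i > R on the types above it.
Rate on top 1: 30.32. sea urchins: 121 > 30.32 → include.
Rate on top 2: 39.28. clams: 65.5 > 39.28 → include.
Rate on top 3: 41.65. mussels: 54.3 > 41.65 → include.
Optimal diet: crabs, sea urchins, clams, mussels — 4 of 4 types.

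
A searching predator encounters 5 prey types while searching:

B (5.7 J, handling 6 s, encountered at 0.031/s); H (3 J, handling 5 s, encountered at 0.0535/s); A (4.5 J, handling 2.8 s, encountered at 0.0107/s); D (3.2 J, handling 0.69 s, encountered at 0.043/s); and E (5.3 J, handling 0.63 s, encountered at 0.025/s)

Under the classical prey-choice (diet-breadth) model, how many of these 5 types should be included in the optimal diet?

5

Profitabilities (E/h, J/s): E 8.41, D 4.64, A 1.61, B 0.95, H 0.6. Add prey in this order while the next type's profitability exceeds the intake rate on those already taken.
Rate on top 1: 0.1304. D: 4.64 > 0.1304 → include.
Rate on top 2: 0.2584. A: 1.61 > 0.2584 → include.
Rate on top 3: 0.2959. B: 0.95 > 0.2959 → include.
Rate on top 4: 0.3924. H: 0.6 > 0.3924 → include.
Optimal diet: E, D, A, B, H — 5 of 5 types.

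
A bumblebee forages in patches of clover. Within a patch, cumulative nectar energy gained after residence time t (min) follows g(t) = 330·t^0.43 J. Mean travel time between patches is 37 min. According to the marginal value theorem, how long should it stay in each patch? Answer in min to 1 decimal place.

Optimal t* satisfies g'(t*) = g(t*)/(T + t*).
g'(t) = 0.43·330·t^-0.57. Setting 0.43·330·t^-0.57 = 330·t^0.43/(37+t) gives 0.43(37+t) = t, so 0.57·t = 0.43×37.
t* = 0.43×37/0.57 = 27.91 min.

27.9 min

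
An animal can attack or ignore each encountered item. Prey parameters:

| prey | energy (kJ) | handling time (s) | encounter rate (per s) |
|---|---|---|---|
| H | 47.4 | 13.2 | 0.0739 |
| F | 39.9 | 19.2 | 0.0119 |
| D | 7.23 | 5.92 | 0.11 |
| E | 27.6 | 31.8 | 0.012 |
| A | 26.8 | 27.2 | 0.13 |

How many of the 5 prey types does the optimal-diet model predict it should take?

2

E/h in descending order: H 3.59, F 2.08, D 1.22, A 0.985, E 0.868 kJ/s. The optimal diet is the largest prefix of this list for which every included type satisfies E_i/h_i > R on the types above it.
Rate on top 1: 1.773. F: 2.08 > 1.773 → include.
Rate on top 2: 1.805. D: 1.22 < 1.805 → exclude; stop.
Optimal diet: H, F — 2 of 5 types.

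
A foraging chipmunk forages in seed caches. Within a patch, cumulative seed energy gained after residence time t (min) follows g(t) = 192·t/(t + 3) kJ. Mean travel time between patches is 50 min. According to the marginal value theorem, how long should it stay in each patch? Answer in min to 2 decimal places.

12.25 min

Optimal t* satisfies g'(t*) = g(t*)/(T + t*).
g'(t) = 192·3/(t + 3)². Setting 192·3/(t+3)² = 192t/[(t+3)(50+t)] gives 3(50+t) = t(t+3), so t² = 3×50 = 150.
t* = √150 = 12.25 min.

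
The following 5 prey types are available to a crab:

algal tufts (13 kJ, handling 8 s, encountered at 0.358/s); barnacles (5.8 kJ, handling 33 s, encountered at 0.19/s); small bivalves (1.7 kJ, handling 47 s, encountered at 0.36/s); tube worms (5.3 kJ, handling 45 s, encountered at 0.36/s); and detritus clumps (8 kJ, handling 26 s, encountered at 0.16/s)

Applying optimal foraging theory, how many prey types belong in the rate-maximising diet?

E/h in descending order: algal tufts 1.62, detritus clumps 0.308, barnacles 0.176, tube worms 0.118, small bivalves 0.0362 kJ/s. The optimal diet is the largest prefix of this list for which every included type satisfies E_i/h_i > R on the types above it.
Rate on top 1: 1.204. detritus clumps: 0.308 < 1.204 → exclude; stop.
Optimal diet: algal tufts — 1 of 5 types.

1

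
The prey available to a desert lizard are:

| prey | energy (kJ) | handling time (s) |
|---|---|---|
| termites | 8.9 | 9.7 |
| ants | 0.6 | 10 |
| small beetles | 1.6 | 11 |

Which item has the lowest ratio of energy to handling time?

ants

Profitability E/h (kJ/s): termites = 8.9/9.7 = 0.918, ants = 0.6/10 = 0.06, small beetles = 1.6/11 = 0.145.
Ranked: termites > small beetles > ants.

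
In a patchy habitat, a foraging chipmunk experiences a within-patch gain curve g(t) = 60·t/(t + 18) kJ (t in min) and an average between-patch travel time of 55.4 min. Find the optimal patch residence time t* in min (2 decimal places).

31.58 min

Maximise g(t)/(T+t): set derivative to zero → g'(t)(T+t) = g(t).
g'(t) = 60·18/(t + 18)². Setting 60·18/(t+18)² = 60t/[(t+18)(55.4+t)] gives 18(55.4+t) = t(t+18), so t² = 18×55.4 = 997.2.
t* = √997.2 = 31.58 min.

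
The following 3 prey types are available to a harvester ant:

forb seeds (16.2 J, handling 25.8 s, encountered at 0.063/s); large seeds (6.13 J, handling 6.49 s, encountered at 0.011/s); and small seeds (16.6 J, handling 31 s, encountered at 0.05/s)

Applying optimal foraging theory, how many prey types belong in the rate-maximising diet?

Profitabilities (E/h, J/s): large seeds 0.945, forb seeds 0.628, small seeds 0.535. Add prey in this order while the next type's profitability exceeds the intake rate on those already taken.
Rate on top 1: 0.06294. forb seeds: 0.628 > 0.06294 → include.
Rate on top 2: 0.4035. small seeds: 0.535 > 0.4035 → include.
Optimal diet: large seeds, forb seeds, small seeds — 3 of 3 types.

3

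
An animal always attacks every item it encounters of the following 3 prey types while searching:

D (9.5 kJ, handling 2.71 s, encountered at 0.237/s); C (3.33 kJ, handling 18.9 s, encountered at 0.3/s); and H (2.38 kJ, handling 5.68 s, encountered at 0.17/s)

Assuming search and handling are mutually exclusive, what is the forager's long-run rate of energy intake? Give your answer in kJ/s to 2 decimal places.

R = Σλ_iE_i / (1 + Σλ_ih_i)
Numerator: 0.237×9.5 + 0.3×3.33 + 0.17×2.38 = 3.655
Denominator: 1 + 0.237×2.71 + 0.3×18.9 + 0.17×5.68 = 8.278
R = 3.655/8.278 = 0.4416 kJ/s

0.44 kJ/s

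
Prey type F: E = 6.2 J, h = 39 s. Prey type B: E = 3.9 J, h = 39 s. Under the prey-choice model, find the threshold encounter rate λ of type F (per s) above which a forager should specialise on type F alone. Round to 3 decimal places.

The zero-one rule: include type B iff E₂/h₂ > λE₁/(1+λh₁). Equality gives the switch point.
λE₁h₂ = E₂ + λE₂h₁ ⇒ λ = E₂/(E₁h₂ − E₂h₁) = 3.9/(241.8 − 152.1) = 0.04348 per s.

0.043 per s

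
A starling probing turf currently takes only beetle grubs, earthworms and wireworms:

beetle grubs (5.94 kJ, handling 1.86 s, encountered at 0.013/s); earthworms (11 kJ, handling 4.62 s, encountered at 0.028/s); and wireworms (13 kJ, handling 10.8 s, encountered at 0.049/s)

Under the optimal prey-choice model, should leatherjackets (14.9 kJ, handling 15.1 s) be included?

On beetle grubs, earthworms and wireworms alone, R = ΣλE/(1+Σλh) = 1.022/1.683 = 0.6075 kJ/s.
leatherjackets: E/h = 14.9/15.1 = 0.9868 kJ/s.
Since 0.9868 > R, including leatherjackets increases the long-run rate.

Yes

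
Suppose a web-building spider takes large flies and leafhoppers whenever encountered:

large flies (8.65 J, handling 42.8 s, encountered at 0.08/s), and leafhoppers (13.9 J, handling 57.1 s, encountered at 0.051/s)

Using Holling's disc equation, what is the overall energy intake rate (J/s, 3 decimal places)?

R = Σλ_iE_i / (1 + Σλ_ih_i)
Numerator: 0.08×8.65 + 0.051×13.9 = 1.401
Denominator: 1 + 0.08×42.8 + 0.051×57.1 = 7.336
R = 1.401/7.336 = 0.191 J/s

0.191 J/s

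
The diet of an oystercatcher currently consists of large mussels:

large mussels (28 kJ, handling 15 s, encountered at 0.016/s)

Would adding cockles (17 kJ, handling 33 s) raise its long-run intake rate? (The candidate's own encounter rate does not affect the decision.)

Intake rate on the current diet: R = (0.016×28) / (1 + 0.016×15) = 0.448/1.24 = 0.3613 kJ/s.
cockles: E/h = 17/33 = 0.5152 kJ/s.
Since 0.5152 > R, including cockles increases the long-run rate.

Yes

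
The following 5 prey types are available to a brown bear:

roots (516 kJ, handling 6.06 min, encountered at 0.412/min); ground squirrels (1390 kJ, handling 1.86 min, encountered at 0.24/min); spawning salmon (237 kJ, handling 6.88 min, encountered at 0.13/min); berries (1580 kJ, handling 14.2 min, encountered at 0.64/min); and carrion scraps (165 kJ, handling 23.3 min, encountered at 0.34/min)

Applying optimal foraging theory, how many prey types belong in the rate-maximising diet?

1

E/h in descending order: ground squirrels 747, berries 111, roots 85.1, spawning salmon 34.4, carrion scraps 7.08 kJ/min. The optimal diet is the largest prefix of this list for which every included type satisfies E_i/h_i > R on the types above it.
Rate on top 1: 230.6. berries: 111 < 230.6 → exclude; stop.
Optimal diet: ground squirrels — 1 of 5 types.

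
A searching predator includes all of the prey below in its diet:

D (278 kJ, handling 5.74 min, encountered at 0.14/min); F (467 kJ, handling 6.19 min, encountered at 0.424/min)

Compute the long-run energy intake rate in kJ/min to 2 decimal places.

53.50 kJ/min

R = (0.14×278 + 0.424×467) / (1 + 0.14×5.74 + 0.424×6.19) = 236.9/4.428 = 53.5 kJ/min.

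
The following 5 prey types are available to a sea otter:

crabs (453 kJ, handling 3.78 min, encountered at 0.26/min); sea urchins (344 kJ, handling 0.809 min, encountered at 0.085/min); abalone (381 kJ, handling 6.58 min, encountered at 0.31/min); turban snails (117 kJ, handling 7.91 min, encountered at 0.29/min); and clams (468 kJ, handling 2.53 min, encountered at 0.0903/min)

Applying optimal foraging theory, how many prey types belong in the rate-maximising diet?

3

E/h in descending order: sea urchins 425, clams 185, crabs 120, abalone 57.9, turban snails 14.8 kJ/min. The optimal diet is the largest prefix of this list for which every included type satisfies E_i/h_i > R on the types above it.
Rate on top 1: 27.36. clams: 185 > 27.36 → include.
Rate on top 2: 55.12. crabs: 120 > 55.12 → include.
Rate on top 3: 83.02. abalone: 57.9 < 83.02 → exclude; stop.
Optimal diet: sea urchins, clams, crabs — 3 of 5 types.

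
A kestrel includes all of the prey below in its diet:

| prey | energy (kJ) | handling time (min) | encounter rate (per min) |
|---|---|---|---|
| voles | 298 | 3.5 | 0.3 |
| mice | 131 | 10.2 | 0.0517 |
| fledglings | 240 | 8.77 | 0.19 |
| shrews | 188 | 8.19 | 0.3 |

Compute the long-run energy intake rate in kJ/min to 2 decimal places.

29.58 kJ/min

Energy encountered per unit search time: 0.3×298 + 0.0517×131 + 0.19×240 + 0.3×188 = 198.2 kJ/min.
Handling time per unit search time: 0.3×3.5 + 0.0517×10.2 + 0.19×8.77 + 0.3×8.19 = 5.701.
Rate = 198.2/(1 + 5.701) = 29.58 kJ/min.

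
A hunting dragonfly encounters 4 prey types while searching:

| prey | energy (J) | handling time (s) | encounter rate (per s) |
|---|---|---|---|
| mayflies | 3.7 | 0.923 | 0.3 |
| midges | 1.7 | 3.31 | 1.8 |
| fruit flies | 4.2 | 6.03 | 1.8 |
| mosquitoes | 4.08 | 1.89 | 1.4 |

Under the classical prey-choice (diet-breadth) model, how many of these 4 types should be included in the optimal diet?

Profitabilities (E/h, J/s): mayflies 4.01, mosquitoes 2.16, fruit flies 0.697, midges 0.514. Add prey in this order while the next type's profitability exceeds the intake rate on those already taken.
Rate on top 1: 0.8693. mosquitoes: 2.16 > 0.8693 → include.
Rate on top 2: 1.739. fruit flies: 0.697 < 1.739 → exclude; stop.
Optimal diet: mayflies, mosquitoes — 2 of 4 types.

2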